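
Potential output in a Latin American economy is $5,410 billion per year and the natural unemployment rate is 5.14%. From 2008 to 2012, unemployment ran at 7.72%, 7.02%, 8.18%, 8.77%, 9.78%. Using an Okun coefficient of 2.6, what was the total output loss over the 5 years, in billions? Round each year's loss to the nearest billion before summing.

Year 2008: gap = -2.6 × (7.72 - 5.14) = -6.708%, loss ≈ 5410 × 6.708/100 ≈ 363.
Year 2009: gap = -2.6 × (7.02 - 5.14) = -4.888%, loss ≈ 5410 × 4.888/100 ≈ 264.
Year 2010: gap = -2.6 × (8.18 - 5.14) = -7.904%, loss ≈ 5410 × 7.904/100 ≈ 428.
Year 2011: gap = -2.6 × (8.77 - 5.14) = -9.438%, loss ≈ 5410 × 9.438/100 ≈ 511.
Year 2012: gap = -2.6 × (9.78 - 5.14) = -12.064%, loss ≈ 5410 × 12.064/100 ≈ 653.
Total lost output = 363 + 264 + 428 + 511 + 653 = 2219 billion.

$2,219 billion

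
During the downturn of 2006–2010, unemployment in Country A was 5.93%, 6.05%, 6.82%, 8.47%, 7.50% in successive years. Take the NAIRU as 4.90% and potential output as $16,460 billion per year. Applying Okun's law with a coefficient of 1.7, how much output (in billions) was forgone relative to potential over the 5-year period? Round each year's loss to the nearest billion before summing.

Year 2006: gap = -1.7 × (5.93 - 4.9) = -1.751%, loss ≈ 16460 × 1.751/100 ≈ 288.
Year 2007: gap = -1.7 × (6.05 - 4.9) = -1.955%, loss ≈ 16460 × 1.955/100 ≈ 322.
Year 2008: gap = -1.7 × (6.82 - 4.9) = -3.264%, loss ≈ 16460 × 3.264/100 ≈ 537.
Year 2009: gap = -1.7 × (8.47 - 4.9) = -6.069%, loss ≈ 16460 × 6.069/100 ≈ 999.
Year 2010: gap = -1.7 × (7.5 - 4.9) = -4.42%, loss ≈ 16460 × 4.42/100 ≈ 728.
Total lost output = 288 + 322 + 537 + 999 + 728 = 2874 billion.

$2,874 billion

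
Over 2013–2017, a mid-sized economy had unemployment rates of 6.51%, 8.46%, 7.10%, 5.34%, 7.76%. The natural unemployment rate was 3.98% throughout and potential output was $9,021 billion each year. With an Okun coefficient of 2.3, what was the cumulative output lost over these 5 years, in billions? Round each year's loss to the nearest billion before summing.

Year 2013: gap = -2.3 × (6.51 - 3.98) = -5.819%, loss ≈ 9021 × 5.819/100 ≈ 525.
Year 2014: gap = -2.3 × (8.46 - 3.98) = -10.304%, loss ≈ 9021 × 10.304/100 ≈ 930.
Year 2015: gap = -2.3 × (7.1 - 3.98) = -7.176%, loss ≈ 9021 × 7.176/100 ≈ 647.
Year 2016: gap = -2.3 × (5.34 - 3.98) = -3.128%, loss ≈ 9021 × 3.128/100 ≈ 282.
Year 2017: gap = -2.3 × (7.76 - 3.98) = -8.694%, loss ≈ 9021 × 8.694/100 ≈ 784.
Total lost output = 525 + 930 + 647 + 282 + 784 = 3168 billion.

$3,168 billion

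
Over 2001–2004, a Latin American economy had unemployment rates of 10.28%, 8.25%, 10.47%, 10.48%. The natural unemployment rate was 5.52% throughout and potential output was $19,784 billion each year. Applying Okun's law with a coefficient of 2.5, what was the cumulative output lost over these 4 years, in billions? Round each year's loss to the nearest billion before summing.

$8,605 billion

Year 2001: gap = -2.5 × (10.28 - 5.52) = -11.9%, loss ≈ 19784 × 11.9/100 ≈ 2354.
Year 2002: gap = -2.5 × (8.25 - 5.52) = -6.825%, loss ≈ 19784 × 6.825/100 ≈ 1350.
Year 2003: gap = -2.5 × (10.47 - 5.52) = -12.375%, loss ≈ 19784 × 12.375/100 ≈ 2448.
Year 2004: gap = -2.5 × (10.48 - 5.52) = -12.4%, loss ≈ 19784 × 12.4/100 ≈ 2453.
Total lost output = 2354 + 1350 + 2448 + 2453 = 8605 billion.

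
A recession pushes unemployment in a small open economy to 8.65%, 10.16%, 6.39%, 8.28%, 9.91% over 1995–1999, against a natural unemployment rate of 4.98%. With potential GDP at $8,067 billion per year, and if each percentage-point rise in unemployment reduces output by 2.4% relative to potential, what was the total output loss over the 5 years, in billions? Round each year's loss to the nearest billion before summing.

$3,580 billion

Year 1995: gap = -2.4 × (8.65 - 4.98) = -8.808%, loss ≈ 8067 × 8.808/100 ≈ 711.
Year 1996: gap = -2.4 × (10.16 - 4.98) = -12.432%, loss ≈ 8067 × 12.432/100 ≈ 1003.
Year 1997: gap = -2.4 × (6.39 - 4.98) = -3.384%, loss ≈ 8067 × 3.384/100 ≈ 273.
Year 1998: gap = -2.4 × (8.28 - 4.98) = -7.92%, loss ≈ 8067 × 7.92/100 ≈ 639.
Year 1999: gap = -2.4 × (9.91 - 4.98) = -11.832%, loss ≈ 8067 × 11.832/100 ≈ 954.
Total lost output = 711 + 1003 + 273 + 639 + 954 = 3580 billion.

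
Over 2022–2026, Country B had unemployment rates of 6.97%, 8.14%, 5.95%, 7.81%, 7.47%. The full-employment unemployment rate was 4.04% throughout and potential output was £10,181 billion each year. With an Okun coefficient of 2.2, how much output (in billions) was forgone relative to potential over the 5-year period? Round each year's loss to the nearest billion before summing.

£3,614 billion

Year 2022: gap = -2.2 × (6.97 - 4.04) = -6.446%, loss ≈ 10181 × 6.446/100 ≈ 656.
Year 2023: gap = -2.2 × (8.14 - 4.04) = -9.02%, loss ≈ 10181 × 9.02/100 ≈ 918.
Year 2024: gap = -2.2 × (5.95 - 4.04) = -4.202%, loss ≈ 10181 × 4.202/100 ≈ 428.
Year 2025: gap = -2.2 × (7.81 - 4.04) = -8.294%, loss ≈ 10181 × 8.294/100 ≈ 844.
Year 2026: gap = -2.2 × (7.47 - 4.04) = -7.546%, loss ≈ 10181 × 7.546/100 ≈ 768.
Total lost output = 656 + 918 + 428 + 844 + 768 = 3614 billion.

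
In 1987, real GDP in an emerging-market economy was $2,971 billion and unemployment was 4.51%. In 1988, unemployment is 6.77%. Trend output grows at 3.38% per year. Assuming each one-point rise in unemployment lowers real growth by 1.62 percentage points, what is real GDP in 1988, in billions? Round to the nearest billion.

$2,963 billion

Δu = 6.77 - 4.51 = 2.26 points.
Okun's law (growth form): g_Y = g_Y* - β × Δu = 3.38 - 1.62 × (2.26) = 3.38 - 3.6612 = -0.2812%.
Real GDP in the next year = 2971 × (1 - 0.2812/100) = 2971 × 0.997188 ≈ 2963 billion.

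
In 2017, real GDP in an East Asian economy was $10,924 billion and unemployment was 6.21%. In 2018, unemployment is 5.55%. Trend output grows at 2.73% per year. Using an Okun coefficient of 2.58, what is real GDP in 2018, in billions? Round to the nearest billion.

Δu = 5.55 - 6.21 = -0.66 points.
Okun's law (growth form): g_Y = g_Y* - β × Δu = 2.73 - 2.58 × (-0.66) = 2.73 + 1.7028 = 4.4328%.
Real GDP in the next year = 10924 × (1 + 4.4328/100) = 10924 × 1.044328 ≈ 11408 billion.

$11,408 billion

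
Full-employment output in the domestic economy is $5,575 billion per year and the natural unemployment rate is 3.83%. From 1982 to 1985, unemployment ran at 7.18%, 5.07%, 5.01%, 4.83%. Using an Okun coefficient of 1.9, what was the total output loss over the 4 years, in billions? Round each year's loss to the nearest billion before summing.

Year 1982: gap = -1.9 × (7.18 - 3.83) = -6.365%, loss ≈ 5575 × 6.365/100 ≈ 355.
Year 1983: gap = -1.9 × (5.07 - 3.83) = -2.356%, loss ≈ 5575 × 2.356/100 ≈ 131.
Year 1984: gap = -1.9 × (5.01 - 3.83) = -2.242%, loss ≈ 5575 × 2.242/100 ≈ 125.
Year 1985: gap = -1.9 × (4.83 - 3.83) = -1.9%, loss ≈ 5575 × 1.9/100 ≈ 106.
Total lost output = 355 + 131 + 125 + 106 = 717 billion.

$717 billion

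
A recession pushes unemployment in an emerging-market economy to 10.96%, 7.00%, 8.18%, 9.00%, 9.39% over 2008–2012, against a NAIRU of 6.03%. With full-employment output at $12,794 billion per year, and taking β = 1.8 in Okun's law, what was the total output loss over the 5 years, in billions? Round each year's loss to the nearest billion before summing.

$3,311 billion

Year 2008: gap = -1.8 × (10.96 - 6.03) = -8.874%, loss ≈ 12794 × 8.874/100 ≈ 1135.
Year 2009: gap = -1.8 × (7 - 6.03) = -1.746%, loss ≈ 12794 × 1.746/100 ≈ 223.
Year 2010: gap = -1.8 × (8.18 - 6.03) = -3.87%, loss ≈ 12794 × 3.87/100 ≈ 495.
Year 2011: gap = -1.8 × (9 - 6.03) = -5.346%, loss ≈ 12794 × 5.346/100 ≈ 684.
Year 2012: gap = -1.8 × (9.39 - 6.03) = -6.048%, loss ≈ 12794 × 6.048/100 ≈ 774.
Total lost output = 1135 + 223 + 495 + 684 + 774 = 3311 billion.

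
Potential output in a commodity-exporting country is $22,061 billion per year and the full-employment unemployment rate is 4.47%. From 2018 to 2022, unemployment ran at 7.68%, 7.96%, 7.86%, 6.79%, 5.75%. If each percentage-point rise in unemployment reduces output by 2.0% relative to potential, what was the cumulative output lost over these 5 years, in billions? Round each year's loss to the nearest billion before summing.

$6,041 billion

Year 2018: gap = -2.0 × (7.68 - 4.47) = -6.42%, loss ≈ 22061 × 6.42/100 ≈ 1416.
Year 2019: gap = -2.0 × (7.96 - 4.47) = -6.98%, loss ≈ 22061 × 6.98/100 ≈ 1540.
Year 2020: gap = -2.0 × (7.86 - 4.47) = -6.78%, loss ≈ 22061 × 6.78/100 ≈ 1496.
Year 2021: gap = -2.0 × (6.79 - 4.47) = -4.64%, loss ≈ 22061 × 4.64/100 ≈ 1024.
Year 2022: gap = -2.0 × (5.75 - 4.47) = -2.56%, loss ≈ 22061 × 2.56/100 ≈ 565.
Total lost output = 1416 + 1540 + 1496 + 1024 + 565 = 6041 billion.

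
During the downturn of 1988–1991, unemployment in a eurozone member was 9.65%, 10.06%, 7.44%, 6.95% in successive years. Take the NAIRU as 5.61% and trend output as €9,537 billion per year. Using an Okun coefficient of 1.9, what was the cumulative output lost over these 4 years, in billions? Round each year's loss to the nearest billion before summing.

Year 1988: gap = -1.9 × (9.65 - 5.61) = -7.676%, loss ≈ 9537 × 7.676/100 ≈ 732.
Year 1989: gap = -1.9 × (10.06 - 5.61) = -8.455%, loss ≈ 9537 × 8.455/100 ≈ 806.
Year 1990: gap = -1.9 × (7.44 - 5.61) = -3.477%, loss ≈ 9537 × 3.477/100 ≈ 332.
Year 1991: gap = -1.9 × (6.95 - 5.61) = -2.546%, loss ≈ 9537 × 2.546/100 ≈ 243.
Total lost output = 732 + 806 + 332 + 243 = 2113 billion.

€2,113 billion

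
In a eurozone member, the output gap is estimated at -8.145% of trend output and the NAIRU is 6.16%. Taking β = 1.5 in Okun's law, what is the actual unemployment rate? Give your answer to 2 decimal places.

11.59%

From Okun's law, u - u* = -(output gap)/β = -(-8.145)/1.5 = 5.43 points.
So u = 6.16 + 5.43 = 11.59%.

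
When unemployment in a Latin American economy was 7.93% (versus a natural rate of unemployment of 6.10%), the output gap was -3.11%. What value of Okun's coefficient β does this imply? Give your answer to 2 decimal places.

Okun's law: output gap = -β × (u - u*).
-3.11 = -β × (7.93 - 6.1) = -β × 1.83, so β = 3.11/1.83 = 1.70.

β ≈ 1.70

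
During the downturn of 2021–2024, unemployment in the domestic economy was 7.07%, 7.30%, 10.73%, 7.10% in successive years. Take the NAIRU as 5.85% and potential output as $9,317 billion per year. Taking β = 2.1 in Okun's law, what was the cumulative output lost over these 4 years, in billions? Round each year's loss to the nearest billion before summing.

$1,723 billion

Year 2021: gap = -2.1 × (7.07 - 5.85) = -2.562%, loss ≈ 9317 × 2.562/100 ≈ 239.
Year 2022: gap = -2.1 × (7.3 - 5.85) = -3.045%, loss ≈ 9317 × 3.045/100 ≈ 284.
Year 2023: gap = -2.1 × (10.73 - 5.85) = -10.248%, loss ≈ 9317 × 10.248/100 ≈ 955.
Year 2024: gap = -2.1 × (7.1 - 5.85) = -2.625%, loss ≈ 9317 × 2.625/100 ≈ 245.
Total lost output = 239 + 284 + 955 + 245 = 1723 billion.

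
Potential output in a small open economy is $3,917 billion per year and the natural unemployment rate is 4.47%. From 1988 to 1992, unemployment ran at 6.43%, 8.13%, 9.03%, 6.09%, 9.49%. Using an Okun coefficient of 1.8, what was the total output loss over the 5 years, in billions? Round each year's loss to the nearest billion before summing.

$1,186 billion

Year 1988: gap = -1.8 × (6.43 - 4.47) = -3.528%, loss ≈ 3917 × 3.528/100 ≈ 138.
Year 1989: gap = -1.8 × (8.13 - 4.47) = -6.588%, loss ≈ 3917 × 6.588/100 ≈ 258.
Year 1990: gap = -1.8 × (9.03 - 4.47) = -8.208%, loss ≈ 3917 × 8.208/100 ≈ 322.
Year 1991: gap = -1.8 × (6.09 - 4.47) = -2.916%, loss ≈ 3917 × 2.916/100 ≈ 114.
Year 1992: gap = -1.8 × (9.49 - 4.47) = -9.036%, loss ≈ 3917 × 9.036/100 ≈ 354.
Total lost output = 138 + 258 + 322 + 114 + 354 = 1186 billion.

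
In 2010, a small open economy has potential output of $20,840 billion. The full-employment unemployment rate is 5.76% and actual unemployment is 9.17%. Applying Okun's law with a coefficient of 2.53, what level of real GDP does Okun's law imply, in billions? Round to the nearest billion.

$19,042 billion

Unemployment gap = 9.17 - 5.76 = 3.41 points, so the output gap is -2.53 × 3.41 = -8.6273%.
Actual GDP = 20840 × (1 - 8.6273/100) = 20840 × 0.913727 ≈ 19042 billion.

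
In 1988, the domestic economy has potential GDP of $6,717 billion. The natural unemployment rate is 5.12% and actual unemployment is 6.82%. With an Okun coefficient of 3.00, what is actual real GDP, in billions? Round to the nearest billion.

$6,374 billion

Unemployment gap = 6.82 - 5.12 = 1.7 points, so the output gap is -3 × 1.7 = -5.1%.
Actual GDP = 6717 × (1 - 5.1/100) = 6717 × 0.949 ≈ 6374 billion.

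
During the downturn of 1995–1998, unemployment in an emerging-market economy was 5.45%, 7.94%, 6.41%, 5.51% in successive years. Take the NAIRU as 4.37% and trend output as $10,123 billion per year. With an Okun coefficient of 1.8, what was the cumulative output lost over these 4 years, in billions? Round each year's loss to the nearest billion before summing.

$1,428 billion

Year 1995: gap = -1.8 × (5.45 - 4.37) = -1.944%, loss ≈ 10123 × 1.944/100 ≈ 197.
Year 1996: gap = -1.8 × (7.94 - 4.37) = -6.426%, loss ≈ 10123 × 6.426/100 ≈ 651.
Year 1997: gap = -1.8 × (6.41 - 4.37) = -3.672%, loss ≈ 10123 × 3.672/100 ≈ 372.
Year 1998: gap = -1.8 × (5.51 - 4.37) = -2.052%, loss ≈ 10123 × 2.052/100 ≈ 208.
Total lost output = 197 + 651 + 372 + 208 = 1428 billion.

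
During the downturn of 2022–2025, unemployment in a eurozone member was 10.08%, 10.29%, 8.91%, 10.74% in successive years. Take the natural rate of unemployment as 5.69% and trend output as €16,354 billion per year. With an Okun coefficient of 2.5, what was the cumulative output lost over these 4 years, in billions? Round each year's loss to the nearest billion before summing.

Year 2022: gap = -2.5 × (10.08 - 5.69) = -10.975%, loss ≈ 16354 × 10.975/100 ≈ 1795.
Year 2023: gap = -2.5 × (10.29 - 5.69) = -11.5%, loss ≈ 16354 × 11.5/100 ≈ 1881.
Year 2024: gap = -2.5 × (8.91 - 5.69) = -8.05%, loss ≈ 16354 × 8.05/100 ≈ 1316.
Year 2025: gap = -2.5 × (10.74 - 5.69) = -12.625%, loss ≈ 16354 × 12.625/100 ≈ 2065.
Total lost output = 1795 + 1881 + 1316 + 2065 = 7057 billion.

€7,057 billion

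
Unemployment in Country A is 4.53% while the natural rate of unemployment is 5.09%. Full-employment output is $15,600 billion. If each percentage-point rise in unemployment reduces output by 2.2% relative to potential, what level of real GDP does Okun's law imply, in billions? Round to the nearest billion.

$15,792 billion

Unemployment gap = 4.53 - 5.09 = -0.56 points, so the output gap is -2.2 × (-0.56) = 1.232%.
Actual GDP = 15600 × (1 + 1.232/100) = 15600 × 1.01232 ≈ 15792 billion.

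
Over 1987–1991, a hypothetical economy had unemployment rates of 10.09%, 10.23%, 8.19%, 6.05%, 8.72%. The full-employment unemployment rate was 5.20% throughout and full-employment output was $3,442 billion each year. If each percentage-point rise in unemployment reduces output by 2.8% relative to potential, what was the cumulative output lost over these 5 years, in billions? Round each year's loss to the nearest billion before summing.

Year 1987: gap = -2.8 × (10.09 - 5.2) = -13.692%, loss ≈ 3442 × 13.692/100 ≈ 471.
Year 1988: gap = -2.8 × (10.23 - 5.2) = -14.084%, loss ≈ 3442 × 14.084/100 ≈ 485.
Year 1989: gap = -2.8 × (8.19 - 5.2) = -8.372%, loss ≈ 3442 × 8.372/100 ≈ 288.
Year 1990: gap = -2.8 × (6.05 - 5.2) = -2.38%, loss ≈ 3442 × 2.38/100 ≈ 82.
Year 1991: gap = -2.8 × (8.72 - 5.2) = -9.856%, loss ≈ 3442 × 9.856/100 ≈ 339.
Total lost output = 471 + 485 + 288 + 82 + 339 = 1665 billion.

$1,665 billion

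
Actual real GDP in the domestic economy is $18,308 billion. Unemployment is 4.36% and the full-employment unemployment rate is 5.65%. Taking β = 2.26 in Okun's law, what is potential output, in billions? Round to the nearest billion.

$17,789 billion

Unemployment gap = 4.36 - 5.65 = -1.29 points, so output gap = -2.26 × (-1.29) = 2.9154%.
Since Y = Y* × (1 + gap/100), Y* = 18308/1.029154 ≈ 17789 billion.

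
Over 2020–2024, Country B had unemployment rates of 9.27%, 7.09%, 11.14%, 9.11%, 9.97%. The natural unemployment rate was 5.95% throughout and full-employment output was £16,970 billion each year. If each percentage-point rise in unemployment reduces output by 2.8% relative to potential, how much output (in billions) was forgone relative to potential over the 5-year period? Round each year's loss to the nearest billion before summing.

Year 2020: gap = -2.8 × (9.27 - 5.95) = -9.296%, loss ≈ 16970 × 9.296/100 ≈ 1578.
Year 2021: gap = -2.8 × (7.09 - 5.95) = -3.192%, loss ≈ 16970 × 3.192/100 ≈ 542.
Year 2022: gap = -2.8 × (11.14 - 5.95) = -14.532%, loss ≈ 16970 × 14.532/100 ≈ 2466.
Year 2023: gap = -2.8 × (9.11 - 5.95) = -8.848%, loss ≈ 16970 × 8.848/100 ≈ 1502.
Year 2024: gap = -2.8 × (9.97 - 5.95) = -11.256%, loss ≈ 16970 × 11.256/100 ≈ 1910.
Total lost output = 1578 + 542 + 2466 + 1502 + 1910 = 7998 billion.

£7,998 billion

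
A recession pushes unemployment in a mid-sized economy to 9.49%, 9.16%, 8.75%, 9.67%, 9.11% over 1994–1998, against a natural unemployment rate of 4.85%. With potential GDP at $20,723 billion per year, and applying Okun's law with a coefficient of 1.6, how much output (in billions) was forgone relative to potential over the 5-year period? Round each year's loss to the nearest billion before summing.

$7,270 billion

Year 1994: gap = -1.6 × (9.49 - 4.85) = -7.424%, loss ≈ 20723 × 7.424/100 ≈ 1538.
Year 1995: gap = -1.6 × (9.16 - 4.85) = -6.896%, loss ≈ 20723 × 6.896/100 ≈ 1429.
Year 1996: gap = -1.6 × (8.75 - 4.85) = -6.24%, loss ≈ 20723 × 6.24/100 ≈ 1293.
Year 1997: gap = -1.6 × (9.67 - 4.85) = -7.712%, loss ≈ 20723 × 7.712/100 ≈ 1598.
Year 1998: gap = -1.6 × (9.11 - 4.85) = -6.816%, loss ≈ 20723 × 6.816/100 ≈ 1412.
Total lost output = 1538 + 1429 + 1293 + 1598 + 1412 = 7270 billion.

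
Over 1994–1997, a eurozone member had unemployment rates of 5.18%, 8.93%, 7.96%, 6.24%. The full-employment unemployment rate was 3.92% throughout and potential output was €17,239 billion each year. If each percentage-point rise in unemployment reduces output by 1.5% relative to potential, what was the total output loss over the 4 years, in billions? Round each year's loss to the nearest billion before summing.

€3,267 billion

Year 1994: gap = -1.5 × (5.18 - 3.92) = -1.89%, loss ≈ 17239 × 1.89/100 ≈ 326.
Year 1995: gap = -1.5 × (8.93 - 3.92) = -7.515%, loss ≈ 17239 × 7.515/100 ≈ 1296.
Year 1996: gap = -1.5 × (7.96 - 3.92) = -6.06%, loss ≈ 17239 × 6.06/100 ≈ 1045.
Year 1997: gap = -1.5 × (6.24 - 3.92) = -3.48%, loss ≈ 17239 × 3.48/100 ≈ 600.
Total lost output = 326 + 1296 + 1045 + 600 = 3267 billion.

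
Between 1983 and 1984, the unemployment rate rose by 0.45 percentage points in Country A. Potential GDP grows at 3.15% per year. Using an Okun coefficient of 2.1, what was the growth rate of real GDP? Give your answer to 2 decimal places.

2.21%

Growth-rate Okun's law: g_Y = g_Y* - β × Δu.
g_Y = 3.15 - 2.1 × (0.45) = 3.15 - 0.945 = 2.205%, i.e. 2.21% to 2 d.p.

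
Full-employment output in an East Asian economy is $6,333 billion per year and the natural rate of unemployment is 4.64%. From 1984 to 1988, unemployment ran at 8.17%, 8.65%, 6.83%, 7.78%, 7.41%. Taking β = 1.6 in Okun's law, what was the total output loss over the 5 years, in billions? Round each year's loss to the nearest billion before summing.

Year 1984: gap = -1.6 × (8.17 - 4.64) = -5.648%, loss ≈ 6333 × 5.648/100 ≈ 358.
Year 1985: gap = -1.6 × (8.65 - 4.64) = -6.416%, loss ≈ 6333 × 6.416/100 ≈ 406.
Year 1986: gap = -1.6 × (6.83 - 4.64) = -3.504%, loss ≈ 6333 × 3.504/100 ≈ 222.
Year 1987: gap = -1.6 × (7.78 - 4.64) = -5.024%, loss ≈ 6333 × 5.024/100 ≈ 318.
Year 1988: gap = -1.6 × (7.41 - 4.64) = -4.432%, loss ≈ 6333 × 4.432/100 ≈ 281.
Total lost output = 358 + 406 + 222 + 318 + 281 = 1585 billion.

$1,585 billion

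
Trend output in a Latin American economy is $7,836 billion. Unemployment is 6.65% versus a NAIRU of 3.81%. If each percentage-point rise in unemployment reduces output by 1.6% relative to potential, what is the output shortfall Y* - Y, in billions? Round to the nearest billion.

Output gap = -1.6 × (6.65 - 3.81) = -1.6 × 2.84 = -4.544%.
Actual GDP ≈ 7836 × 0.95456 ≈ 7480 billion, so the shortfall is 7836 - 7480 = 356 billion.

$356 billion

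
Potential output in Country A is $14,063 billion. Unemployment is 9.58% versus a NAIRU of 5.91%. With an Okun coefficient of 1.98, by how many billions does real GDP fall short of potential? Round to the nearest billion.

Output gap = -1.98 × (9.58 - 5.91) = -1.98 × 3.67 = -7.2666%.
Actual GDP ≈ 14063 × 0.927334 ≈ 13041 billion, so the shortfall is 14063 - 13041 = 1022 billion.

$1,022 billion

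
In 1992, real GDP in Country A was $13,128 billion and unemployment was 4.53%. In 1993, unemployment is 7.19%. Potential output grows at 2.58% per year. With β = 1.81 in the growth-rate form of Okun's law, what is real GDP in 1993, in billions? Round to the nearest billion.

Δu = 7.19 - 4.53 = 2.66 points.
Okun's law (growth form): g_Y = g_Y* - β × Δu = 2.58 - 1.81 × (2.66) = 2.58 - 4.8146 = -2.2346%.
Real GDP in the next year = 13128 × (1 - 2.2346/100) = 13128 × 0.977654 ≈ 12835 billion.

$12,835 billion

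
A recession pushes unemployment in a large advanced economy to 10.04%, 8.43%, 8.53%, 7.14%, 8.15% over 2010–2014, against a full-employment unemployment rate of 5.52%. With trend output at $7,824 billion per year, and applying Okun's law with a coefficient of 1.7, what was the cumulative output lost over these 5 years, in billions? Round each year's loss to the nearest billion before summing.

Year 2010: gap = -1.7 × (10.04 - 5.52) = -7.684%, loss ≈ 7824 × 7.684/100 ≈ 601.
Year 2011: gap = -1.7 × (8.43 - 5.52) = -4.947%, loss ≈ 7824 × 4.947/100 ≈ 387.
Year 2012: gap = -1.7 × (8.53 - 5.52) = -5.117%, loss ≈ 7824 × 5.117/100 ≈ 400.
Year 2013: gap = -1.7 × (7.14 - 5.52) = -2.754%, loss ≈ 7824 × 2.754/100 ≈ 215.
Year 2014: gap = -1.7 × (8.15 - 5.52) = -4.471%, loss ≈ 7824 × 4.471/100 ≈ 350.
Total lost output = 601 + 387 + 400 + 215 + 350 = 1953 billion.

$1,953 billion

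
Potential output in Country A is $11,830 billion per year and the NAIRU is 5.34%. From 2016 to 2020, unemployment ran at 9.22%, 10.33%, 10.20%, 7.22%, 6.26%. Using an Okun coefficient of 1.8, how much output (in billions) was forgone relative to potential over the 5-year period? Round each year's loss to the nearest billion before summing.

Year 2016: gap = -1.8 × (9.22 - 5.34) = -6.984%, loss ≈ 11830 × 6.984/100 ≈ 826.
Year 2017: gap = -1.8 × (10.33 - 5.34) = -8.982%, loss ≈ 11830 × 8.982/100 ≈ 1063.
Year 2018: gap = -1.8 × (10.2 - 5.34) = -8.748%, loss ≈ 11830 × 8.748/100 ≈ 1035.
Year 2019: gap = -1.8 × (7.22 - 5.34) = -3.384%, loss ≈ 11830 × 3.384/100 ≈ 400.
Year 2020: gap = -1.8 × (6.26 - 5.34) = -1.656%, loss ≈ 11830 × 1.656/100 ≈ 196.
Total lost output = 826 + 1063 + 1035 + 400 + 196 = 3520 billion.

$3,520 billion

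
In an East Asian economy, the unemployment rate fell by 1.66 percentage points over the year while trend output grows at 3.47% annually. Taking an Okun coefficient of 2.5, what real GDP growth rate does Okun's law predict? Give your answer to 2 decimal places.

Growth-rate Okun's law: g_Y = g_Y* - β × Δu.
g_Y = 3.47 - 2.5 × (-1.66) = 3.47 + 4.15 = 7.62%, i.e. 7.62% to 2 d.p.

7.62%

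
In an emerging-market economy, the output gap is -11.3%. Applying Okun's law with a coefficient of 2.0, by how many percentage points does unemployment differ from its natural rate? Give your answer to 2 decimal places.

Okun's law: output gap = -β × (u - u*), so u - u* = -(output gap)/β.
u - u* = -(-11.3)/2.0 = 5.65 percentage points.

5.65 percentage points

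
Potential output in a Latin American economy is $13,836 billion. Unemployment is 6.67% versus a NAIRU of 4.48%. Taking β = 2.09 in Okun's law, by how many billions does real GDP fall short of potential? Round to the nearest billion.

$633 billion

Output gap = -2.09 × (6.67 - 4.48) = -2.09 × 2.19 = -4.5771%.
Actual GDP ≈ 13836 × 0.954229 ≈ 13203 billion, so the shortfall is 13836 - 13203 = 633 billion.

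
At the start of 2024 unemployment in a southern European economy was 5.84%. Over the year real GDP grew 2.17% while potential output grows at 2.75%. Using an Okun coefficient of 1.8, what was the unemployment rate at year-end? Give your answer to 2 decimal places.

Growth-rate Okun's law: g_Y = g_Y* - β × Δu, so Δu = (g_Y* - g_Y)/β.
Δu = (2.75 - 2.17)/1.8 = 0.58/1.8 = 0.32 percentage points.
Year-end unemployment = 5.84 + 0.32 = 6.16%.

6.16%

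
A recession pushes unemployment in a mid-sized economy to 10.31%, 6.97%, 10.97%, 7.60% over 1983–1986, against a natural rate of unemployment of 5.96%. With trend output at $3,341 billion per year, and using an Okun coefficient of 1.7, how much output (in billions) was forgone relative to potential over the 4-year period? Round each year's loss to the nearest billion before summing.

$682 billion

Year 1983: gap = -1.7 × (10.31 - 5.96) = -7.395%, loss ≈ 3341 × 7.395/100 ≈ 247.
Year 1984: gap = -1.7 × (6.97 - 5.96) = -1.717%, loss ≈ 3341 × 1.717/100 ≈ 57.
Year 1985: gap = -1.7 × (10.97 - 5.96) = -8.517%, loss ≈ 3341 × 8.517/100 ≈ 285.
Year 1986: gap = -1.7 × (7.6 - 5.96) = -2.788%, loss ≈ 3341 × 2.788/100 ≈ 93.
Total lost output = 247 + 57 + 285 + 93 = 682 billion.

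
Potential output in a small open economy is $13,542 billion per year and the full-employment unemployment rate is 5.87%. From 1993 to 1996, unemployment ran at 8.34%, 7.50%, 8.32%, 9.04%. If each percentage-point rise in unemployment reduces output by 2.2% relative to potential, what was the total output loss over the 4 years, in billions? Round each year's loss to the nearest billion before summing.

$2,896 billion

Year 1993: gap = -2.2 × (8.34 - 5.87) = -5.434%, loss ≈ 13542 × 5.434/100 ≈ 736.
Year 1994: gap = -2.2 × (7.5 - 5.87) = -3.586%, loss ≈ 13542 × 3.586/100 ≈ 486.
Year 1995: gap = -2.2 × (8.32 - 5.87) = -5.39%, loss ≈ 13542 × 5.39/100 ≈ 730.
Year 1996: gap = -2.2 × (9.04 - 5.87) = -6.974%, loss ≈ 13542 × 6.974/100 ≈ 944.
Total lost output = 736 + 486 + 730 + 944 = 2896 billion.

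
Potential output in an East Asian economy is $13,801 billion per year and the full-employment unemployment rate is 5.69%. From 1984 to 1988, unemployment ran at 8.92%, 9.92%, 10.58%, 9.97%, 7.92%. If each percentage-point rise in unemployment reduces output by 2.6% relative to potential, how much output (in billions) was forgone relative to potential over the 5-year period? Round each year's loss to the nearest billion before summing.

Year 1984: gap = -2.6 × (8.92 - 5.69) = -8.398%, loss ≈ 13801 × 8.398/100 ≈ 1159.
Year 1985: gap = -2.6 × (9.92 - 5.69) = -10.998%, loss ≈ 13801 × 10.998/100 ≈ 1518.
Year 1986: gap = -2.6 × (10.58 - 5.69) = -12.714%, loss ≈ 13801 × 12.714/100 ≈ 1755.
Year 1987: gap = -2.6 × (9.97 - 5.69) = -11.128%, loss ≈ 13801 × 11.128/100 ≈ 1536.
Year 1988: gap = -2.6 × (7.92 - 5.69) = -5.798%, loss ≈ 13801 × 5.798/100 ≈ 800.
Total lost output = 1159 + 1518 + 1755 + 1536 + 800 = 6768 billion.

$6,768 billion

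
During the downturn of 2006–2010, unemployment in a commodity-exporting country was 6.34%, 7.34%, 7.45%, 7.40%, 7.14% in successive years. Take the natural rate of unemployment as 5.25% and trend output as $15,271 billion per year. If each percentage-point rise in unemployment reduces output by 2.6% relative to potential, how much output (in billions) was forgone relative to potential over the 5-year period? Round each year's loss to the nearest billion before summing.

Year 2006: gap = -2.6 × (6.34 - 5.25) = -2.834%, loss ≈ 15271 × 2.834/100 ≈ 433.
Year 2007: gap = -2.6 × (7.34 - 5.25) = -5.434%, loss ≈ 15271 × 5.434/100 ≈ 830.
Year 2008: gap = -2.6 × (7.45 - 5.25) = -5.72%, loss ≈ 15271 × 5.72/100 ≈ 874.
Year 2009: gap = -2.6 × (7.4 - 5.25) = -5.59%, loss ≈ 15271 × 5.59/100 ≈ 854.
Year 2010: gap = -2.6 × (7.14 - 5.25) = -4.914%, loss ≈ 15271 × 4.914/100 ≈ 750.
Total lost output = 433 + 830 + 874 + 854 + 750 = 3741 billion.

$3,741 billion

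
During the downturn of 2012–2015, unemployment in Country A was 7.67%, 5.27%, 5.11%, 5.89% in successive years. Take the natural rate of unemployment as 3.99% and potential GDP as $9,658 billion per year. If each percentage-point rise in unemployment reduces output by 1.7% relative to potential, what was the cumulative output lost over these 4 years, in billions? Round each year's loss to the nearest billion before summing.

Year 2012: gap = -1.7 × (7.67 - 3.99) = -6.256%, loss ≈ 9658 × 6.256/100 ≈ 604.
Year 2013: gap = -1.7 × (5.27 - 3.99) = -2.176%, loss ≈ 9658 × 2.176/100 ≈ 210.
Year 2014: gap = -1.7 × (5.11 - 3.99) = -1.904%, loss ≈ 9658 × 1.904/100 ≈ 184.
Year 2015: gap = -1.7 × (5.89 - 3.99) = -3.23%, loss ≈ 9658 × 3.23/100 ≈ 312.
Total lost output = 604 + 210 + 184 + 312 = 1310 billion.

$1,310 billion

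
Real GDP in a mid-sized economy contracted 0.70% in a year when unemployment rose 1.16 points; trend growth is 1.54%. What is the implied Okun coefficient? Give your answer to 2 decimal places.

β ≈ 1.93

Growth form: g_Y = g_Y* - β × Δu, so β = (g_Y* - g_Y)/Δu.
β = (1.54 + 0.7)/1.16 = 2.24/1.16 = 1.93.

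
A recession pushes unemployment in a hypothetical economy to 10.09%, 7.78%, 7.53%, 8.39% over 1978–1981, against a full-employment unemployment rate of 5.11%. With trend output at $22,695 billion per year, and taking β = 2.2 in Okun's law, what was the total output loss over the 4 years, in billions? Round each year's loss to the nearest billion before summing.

Year 1978: gap = -2.2 × (10.09 - 5.11) = -10.956%, loss ≈ 22695 × 10.956/100 ≈ 2486.
Year 1979: gap = -2.2 × (7.78 - 5.11) = -5.874%, loss ≈ 22695 × 5.874/100 ≈ 1333.
Year 1980: gap = -2.2 × (7.53 - 5.11) = -5.324%, loss ≈ 22695 × 5.324/100 ≈ 1208.
Year 1981: gap = -2.2 × (8.39 - 5.11) = -7.216%, loss ≈ 22695 × 7.216/100 ≈ 1638.
Total lost output = 2486 + 1333 + 1208 + 1638 = 6665 billion.

$6,665 billion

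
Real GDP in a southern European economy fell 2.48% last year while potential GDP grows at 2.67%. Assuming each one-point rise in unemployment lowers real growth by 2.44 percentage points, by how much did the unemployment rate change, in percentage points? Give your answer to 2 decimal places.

2.11 percentage points

Growth-rate Okun's law: g_Y = g_Y* - β × Δu, so Δu = (g_Y* - g_Y)/β.
Δu = (2.67 + 2.48)/2.44 = 5.15/2.44 = 2.11 percentage points.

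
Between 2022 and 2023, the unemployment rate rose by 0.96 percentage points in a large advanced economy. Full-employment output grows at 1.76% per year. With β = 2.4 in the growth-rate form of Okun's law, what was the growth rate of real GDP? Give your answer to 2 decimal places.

Growth-rate Okun's law: g_Y = g_Y* - β × Δu.
g_Y = 1.76 - 2.4 × (0.96) = 1.76 - 2.304 = -0.544%, i.e. -0.54% to 2 d.p.

-0.54%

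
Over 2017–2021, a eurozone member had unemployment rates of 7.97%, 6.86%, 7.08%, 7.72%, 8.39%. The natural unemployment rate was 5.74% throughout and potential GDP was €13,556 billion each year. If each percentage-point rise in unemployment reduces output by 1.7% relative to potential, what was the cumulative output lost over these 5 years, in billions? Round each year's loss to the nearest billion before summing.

Year 2017: gap = -1.7 × (7.97 - 5.74) = -3.791%, loss ≈ 13556 × 3.791/100 ≈ 514.
Year 2018: gap = -1.7 × (6.86 - 5.74) = -1.904%, loss ≈ 13556 × 1.904/100 ≈ 258.
Year 2019: gap = -1.7 × (7.08 - 5.74) = -2.278%, loss ≈ 13556 × 2.278/100 ≈ 309.
Year 2020: gap = -1.7 × (7.72 - 5.74) = -3.366%, loss ≈ 13556 × 3.366/100 ≈ 456.
Year 2021: gap = -1.7 × (8.39 - 5.74) = -4.505%, loss ≈ 13556 × 4.505/100 ≈ 611.
Total lost output = 514 + 258 + 309 + 456 + 611 = 2148 billion.

€2,148 billion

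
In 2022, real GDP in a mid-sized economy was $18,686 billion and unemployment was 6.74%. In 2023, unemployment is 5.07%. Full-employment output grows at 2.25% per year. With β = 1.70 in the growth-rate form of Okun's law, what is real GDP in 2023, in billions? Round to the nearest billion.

Δu = 5.07 - 6.74 = -1.67 points.
Okun's law (growth form): g_Y = g_Y* - β × Δu = 2.25 - 1.70 × (-1.67) = 2.25 + 2.839 = 5.089%.
Real GDP in the next year = 18686 × (1 + 5.089/100) = 18686 × 1.05089 ≈ 19637 billion.

$19,637 billion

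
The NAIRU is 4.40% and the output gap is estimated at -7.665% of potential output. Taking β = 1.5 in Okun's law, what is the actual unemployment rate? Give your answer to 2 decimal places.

9.51%

From Okun's law, u - u* = -(output gap)/β = -(-7.665)/1.5 = 5.11 points.
So u = 4.4 + 5.11 = 9.51%.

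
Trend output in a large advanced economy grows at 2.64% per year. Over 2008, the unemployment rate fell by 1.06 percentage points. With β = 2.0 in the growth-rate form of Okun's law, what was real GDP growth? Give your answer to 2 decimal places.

4.76%

Growth-rate Okun's law: g_Y = g_Y* - β × Δu.
g_Y = 2.64 - 2.0 × (-1.06) = 2.64 + 2.12 = 4.76%, i.e. 4.76% to 2 d.p.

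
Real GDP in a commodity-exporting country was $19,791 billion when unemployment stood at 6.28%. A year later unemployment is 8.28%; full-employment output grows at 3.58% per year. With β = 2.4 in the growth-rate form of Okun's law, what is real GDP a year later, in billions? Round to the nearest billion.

Δu = 8.28 - 6.28 = 2 points.
Okun's law (growth form): g_Y = g_Y* - β × Δu = 3.58 - 2.4 × (2.00) = 3.58 - 4.8 = -1.22%.
Real GDP in the next year = 19791 × (1 - 1.22/100) = 19791 × 0.9878 ≈ 19550 billion.

$19,550 billion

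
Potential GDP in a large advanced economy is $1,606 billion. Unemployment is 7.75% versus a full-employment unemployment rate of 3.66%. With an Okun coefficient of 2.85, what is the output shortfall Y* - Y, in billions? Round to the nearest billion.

Output gap = -2.85 × (7.75 - 3.66) = -2.85 × 4.09 = -11.6565%.
Actual GDP ≈ 1606 × 0.883435 ≈ 1419 billion, so the shortfall is 1606 - 1419 = 187 billion.

$187 billion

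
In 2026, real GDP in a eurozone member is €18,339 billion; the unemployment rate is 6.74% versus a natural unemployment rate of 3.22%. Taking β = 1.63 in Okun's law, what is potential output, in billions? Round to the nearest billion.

Unemployment gap = 6.74 - 3.22 = 3.52 points, so output gap = -1.63 × 3.52 = -5.7376%.
Since Y = Y* × (1 + gap/100), Y* = 18339/0.942624 ≈ 19455 billion.

€19,455 billion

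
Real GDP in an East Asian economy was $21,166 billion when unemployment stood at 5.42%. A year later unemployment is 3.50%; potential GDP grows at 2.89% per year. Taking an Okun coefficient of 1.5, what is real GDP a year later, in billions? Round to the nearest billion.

Δu = 3.5 - 5.42 = -1.92 points.
Okun's law (growth form): g_Y = g_Y* - β × Δu = 2.89 - 1.5 × (-1.92) = 2.89 + 2.88 = 5.77%.
Real GDP in the next year = 21166 × (1 + 5.77/100) = 21166 × 1.0577 ≈ 22387 billion.

$22,387 billion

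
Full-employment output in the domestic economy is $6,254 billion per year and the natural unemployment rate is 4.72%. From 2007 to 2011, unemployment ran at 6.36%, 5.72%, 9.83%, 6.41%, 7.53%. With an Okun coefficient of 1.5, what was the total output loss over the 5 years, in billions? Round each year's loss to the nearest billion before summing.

Year 2007: gap = -1.5 × (6.36 - 4.72) = -2.46%, loss ≈ 6254 × 2.46/100 ≈ 154.
Year 2008: gap = -1.5 × (5.72 - 4.72) = -1.5%, loss ≈ 6254 × 1.5/100 ≈ 94.
Year 2009: gap = -1.5 × (9.83 - 4.72) = -7.665%, loss ≈ 6254 × 7.665/100 ≈ 479.
Year 2010: gap = -1.5 × (6.41 - 4.72) = -2.535%, loss ≈ 6254 × 2.535/100 ≈ 159.
Year 2011: gap = -1.5 × (7.53 - 4.72) = -4.215%, loss ≈ 6254 × 4.215/100 ≈ 264.
Total lost output = 154 + 94 + 479 + 159 + 264 = 1150 billion.

$1,150 billion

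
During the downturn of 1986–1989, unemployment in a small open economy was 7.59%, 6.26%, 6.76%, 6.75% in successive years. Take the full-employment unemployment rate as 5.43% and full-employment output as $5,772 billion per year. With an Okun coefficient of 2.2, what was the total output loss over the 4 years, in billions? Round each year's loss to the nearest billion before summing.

$716 billion

Year 1986: gap = -2.2 × (7.59 - 5.43) = -4.752%, loss ≈ 5772 × 4.752/100 ≈ 274.
Year 1987: gap = -2.2 × (6.26 - 5.43) = -1.826%, loss ≈ 5772 × 1.826/100 ≈ 105.
Year 1988: gap = -2.2 × (6.76 - 5.43) = -2.926%, loss ≈ 5772 × 2.926/100 ≈ 169.
Year 1989: gap = -2.2 × (6.75 - 5.43) = -2.904%, loss ≈ 5772 × 2.904/100 ≈ 168.
Total lost output = 274 + 105 + 169 + 168 = 716 billion.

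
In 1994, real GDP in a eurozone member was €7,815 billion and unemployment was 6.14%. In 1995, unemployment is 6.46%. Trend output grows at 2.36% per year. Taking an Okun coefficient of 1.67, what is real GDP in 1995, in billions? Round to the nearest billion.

€7,958 billion

Δu = 6.46 - 6.14 = 0.32 points.
Okun's law (growth form): g_Y = g_Y* - β × Δu = 2.36 - 1.67 × (0.32) = 2.36 - 0.5344 = 1.8256%.
Real GDP in the next year = 7815 × (1 + 1.8256/100) = 7815 × 1.018256 ≈ 7958 billion.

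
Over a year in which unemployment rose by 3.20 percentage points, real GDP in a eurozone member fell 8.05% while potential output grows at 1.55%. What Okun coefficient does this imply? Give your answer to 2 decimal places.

β ≈ 3.00

Growth form: g_Y = g_Y* - β × Δu, so β = (g_Y* - g_Y)/Δu.
β = (1.55 + 8.05)/3.20 = 9.6/3.20 = 3.00.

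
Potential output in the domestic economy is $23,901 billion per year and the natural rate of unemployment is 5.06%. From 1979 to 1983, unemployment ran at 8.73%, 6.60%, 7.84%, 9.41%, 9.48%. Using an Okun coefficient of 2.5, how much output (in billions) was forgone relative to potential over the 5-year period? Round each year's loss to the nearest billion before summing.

$10,014 billion

Year 1979: gap = -2.5 × (8.73 - 5.06) = -9.175%, loss ≈ 23901 × 9.175/100 ≈ 2193.
Year 1980: gap = -2.5 × (6.6 - 5.06) = -3.85%, loss ≈ 23901 × 3.85/100 ≈ 920.
Year 1981: gap = -2.5 × (7.84 - 5.06) = -6.95%, loss ≈ 23901 × 6.95/100 ≈ 1661.
Year 1982: gap = -2.5 × (9.41 - 5.06) = -10.875%, loss ≈ 23901 × 10.875/100 ≈ 2599.
Year 1983: gap = -2.5 × (9.48 - 5.06) = -11.05%, loss ≈ 23901 × 11.05/100 ≈ 2641.
Total lost output = 2193 + 920 + 1661 + 2599 + 2641 = 10014 billion.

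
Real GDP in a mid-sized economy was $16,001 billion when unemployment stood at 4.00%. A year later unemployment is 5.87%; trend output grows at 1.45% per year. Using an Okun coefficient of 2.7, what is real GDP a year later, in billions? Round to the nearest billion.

$15,425 billion

Δu = 5.87 - 4 = 1.87 points.
Okun's law (growth form): g_Y = g_Y* - β × Δu = 1.45 - 2.7 × (1.87) = 1.45 - 5.049 = -3.599%.
Real GDP in the next year = 16001 × (1 - 3.599/100) = 16001 × 0.96401 ≈ 15425 billion.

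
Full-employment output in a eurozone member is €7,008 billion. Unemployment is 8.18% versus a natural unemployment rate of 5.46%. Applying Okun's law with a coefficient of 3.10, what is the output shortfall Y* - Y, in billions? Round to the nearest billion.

Output gap = -3.10 × (8.18 - 5.46) = -3.1 × 2.72 = -8.432%.
Actual GDP ≈ 7008 × 0.91568 ≈ 6417 billion, so the shortfall is 7008 - 6417 = 591 billion.

€591 billion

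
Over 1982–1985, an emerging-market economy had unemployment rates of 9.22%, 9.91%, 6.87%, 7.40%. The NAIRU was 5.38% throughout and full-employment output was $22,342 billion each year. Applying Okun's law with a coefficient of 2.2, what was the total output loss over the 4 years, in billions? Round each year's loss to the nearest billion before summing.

Year 1982: gap = -2.2 × (9.22 - 5.38) = -8.448%, loss ≈ 22342 × 8.448/100 ≈ 1887.
Year 1983: gap = -2.2 × (9.91 - 5.38) = -9.966%, loss ≈ 22342 × 9.966/100 ≈ 2227.
Year 1984: gap = -2.2 × (6.87 - 5.38) = -3.278%, loss ≈ 22342 × 3.278/100 ≈ 732.
Year 1985: gap = -2.2 × (7.4 - 5.38) = -4.444%, loss ≈ 22342 × 4.444/100 ≈ 993.
Total lost output = 1887 + 2227 + 732 + 993 = 5839 billion.

$5,839 billion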